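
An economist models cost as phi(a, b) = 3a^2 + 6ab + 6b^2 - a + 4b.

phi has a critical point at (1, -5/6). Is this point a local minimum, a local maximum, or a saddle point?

local minimum

The Hessian of phi is constant: H = [[6, 6], [6, 12]].
det(H) = 6·12 − 6² = 36.
det(H) > 0 and tr(H) = 18 > 0, so H is positive definite and the point is a local minimum.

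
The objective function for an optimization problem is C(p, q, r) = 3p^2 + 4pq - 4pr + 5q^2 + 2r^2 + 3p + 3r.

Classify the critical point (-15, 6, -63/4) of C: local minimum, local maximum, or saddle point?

The Hessian is constant: H = [[6, 4, -4], [4, 10, 0], [-4, 0, 4]].
Leading principal minors: Δ₁ = 6, Δ₂ = 44, Δ₃ = 16.
All leading minors are positive, so H is positive definite: a local minimum.

local minimum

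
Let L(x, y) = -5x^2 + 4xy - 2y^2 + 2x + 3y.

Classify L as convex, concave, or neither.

L is quadratic, so its Hessian is the constant matrix H = [[-10, 4], [4, -4]].
det(H) = 24, tr(H) = -14.
det(H) > 0 and tr(H) < 0, so H is negative definite everywhere: concave.

concave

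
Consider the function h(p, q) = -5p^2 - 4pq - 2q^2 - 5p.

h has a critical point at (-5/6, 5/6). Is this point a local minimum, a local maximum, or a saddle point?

The Hessian of h is constant: H = [[-10, -4], [-4, -4]].
det(H) = (-10)·(-4) − (-4)² = 24.
det(H) > 0 and tr(H) = -14 < 0, so H is negative definite and the point is a local maximum.

local maximum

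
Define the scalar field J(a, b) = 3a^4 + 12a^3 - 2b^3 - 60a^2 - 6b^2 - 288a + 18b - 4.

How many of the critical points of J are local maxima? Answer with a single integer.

J separates as a function of a plus a function of b, so ∇J=0 decouples.
∂J/∂a = 12(a - 3)(a + 2)(a + 4) = 0 at a ∈ {-4, -2, 3}; ∂J/∂b = -6(b - 1)(b + 3) = 0 at b ∈ {-3, 1}.
The Hessian is diagonal: diag(J_aa, J_bb). Second derivatives: J_aa(-4)=168, J_aa(-2)=-120, J_aa(3)=420; J_bb(-3)=24, J_bb(1)=-24.
Local maxima occur where both diagonal entries negative: (-2, 1). Count: 1.

1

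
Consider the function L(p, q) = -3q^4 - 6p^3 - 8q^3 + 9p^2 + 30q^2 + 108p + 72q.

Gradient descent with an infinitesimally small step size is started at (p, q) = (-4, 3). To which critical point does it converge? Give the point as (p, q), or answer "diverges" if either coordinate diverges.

diverges

L is separable, so gradient descent decouples: p follows -∂L/∂p, q follows -∂L/∂q.
∂L/∂p = -18(p - 3)(p + 2); at p=-4 this is -252, so p increases.
∂L/∂q = -12(q - 2)(q + 1)(q + 3); at q=3 this is -288, so q increases.
The q-coordinate has no critical point in that direction and runs off to infinity.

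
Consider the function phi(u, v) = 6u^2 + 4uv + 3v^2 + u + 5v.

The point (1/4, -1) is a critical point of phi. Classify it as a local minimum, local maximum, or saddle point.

The Hessian of phi is constant: H = [[12, 4], [4, 6]].
det(H) = 12·6 − 4² = 56.
det(H) > 0 and tr(H) = 18 > 0, so H is positive definite and the point is a local minimum.

local minimum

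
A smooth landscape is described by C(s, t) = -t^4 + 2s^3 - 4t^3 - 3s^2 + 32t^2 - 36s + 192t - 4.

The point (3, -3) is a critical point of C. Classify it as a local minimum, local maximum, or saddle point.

The mixed partial ∂²C/∂s∂t is 0, so the Hessian at any point is diag(C_ss, C_tt) = diag(6(2s - 1), 4(-3t^2 - 6t + 16)).
At (3, -3): H = diag(30, 28).
Both eigenvalues are positive, so H is positive definite: a local minimum.

local minimum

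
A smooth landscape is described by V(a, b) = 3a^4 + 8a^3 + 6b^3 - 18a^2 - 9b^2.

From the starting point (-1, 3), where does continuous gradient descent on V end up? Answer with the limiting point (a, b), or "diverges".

V is separable, so gradient descent decouples: a follows -∂V/∂a, b follows -∂V/∂b.
∂V/∂a = 12a(a - 1)(a + 3); at a=-1 this is 48, so a decreases.
∂V/∂b = 18b(b - 1); at b=3 this is 108, so b decreases.
a converges to its nearest critical value -3 (a local min of the a-part); b converges to 1. The iterate converges to (-3, 1).

(-3, 1)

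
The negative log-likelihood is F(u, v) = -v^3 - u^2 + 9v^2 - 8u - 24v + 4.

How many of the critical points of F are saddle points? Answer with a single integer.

F separates as a function of u plus a function of v, so ∇F=0 decouples.
∂F/∂u = -2(u + 4) = 0 at u ∈ {-4}; ∂F/∂v = -3(v - 4)(v - 2) = 0 at v ∈ {2, 4}.
The Hessian is diagonal: diag(F_uu, F_vv). Second derivatives: F_uu(-4)=-2; F_vv(2)=6, F_vv(4)=-6.
Saddle points occur where the two diagonal entries have opposite signs: (-4, 2). Count: 1.

1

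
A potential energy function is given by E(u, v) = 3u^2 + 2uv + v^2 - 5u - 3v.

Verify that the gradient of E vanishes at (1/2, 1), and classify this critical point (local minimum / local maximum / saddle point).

local minimum

∇E = (6u + 2v - 5, 2u + 2v - 3); substituting (1/2, 1) gives ∇E = (0, 0), so (1/2, 1) is indeed a critical point.
The Hessian of E is constant: H = [[6, 2], [2, 2]].
det(H) = 6·2 − 2² = 8.
det(H) > 0 and tr(H) = 8 > 0, so H is positive definite and the point is a local minimum.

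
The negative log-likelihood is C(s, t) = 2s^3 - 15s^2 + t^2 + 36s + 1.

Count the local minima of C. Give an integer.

C separates as a function of s plus a function of t, so ∇C=0 decouples.
∂C/∂s = 6(s - 3)(s - 2) = 0 at s ∈ {2, 3}; ∂C/∂t = 2t = 0 at t ∈ {0}.
The Hessian is diagonal: diag(C_ss, C_tt). Second derivatives: C_ss(2)=-6, C_ss(3)=6; C_tt(0)=2.
Local minima occur where both diagonal entries positive: (3, 0). Count: 1.

1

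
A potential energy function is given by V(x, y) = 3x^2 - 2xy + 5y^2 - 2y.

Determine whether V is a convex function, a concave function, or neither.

V is quadratic, so its Hessian is the constant matrix H = [[6, -2], [-2, 10]].
det(H) = 56, tr(H) = 16.
det(H) > 0 and tr(H) > 0, so H is positive definite everywhere: convex.

convex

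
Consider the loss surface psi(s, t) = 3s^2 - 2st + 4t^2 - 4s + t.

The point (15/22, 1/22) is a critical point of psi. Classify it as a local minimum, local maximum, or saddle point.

The Hessian of psi is constant: H = [[6, -2], [-2, 8]].
det(H) = 6·8 − (-2)² = 44.
det(H) > 0 and tr(H) = 14 > 0, so H is positive definite and the point is a local minimum.

local minimum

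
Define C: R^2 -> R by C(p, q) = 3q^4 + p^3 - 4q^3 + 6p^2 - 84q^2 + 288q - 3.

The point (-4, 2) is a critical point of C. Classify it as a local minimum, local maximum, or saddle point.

local maximum

The mixed partial ∂²C/∂p∂q is 0, so the Hessian at any point is diag(C_pp, C_qq) = diag(6(p + 2), 12(3q^2 - 2q - 14)).
At (-4, 2): H = diag(-12, -72).
Both eigenvalues are negative, so H is negative definite: a local maximum.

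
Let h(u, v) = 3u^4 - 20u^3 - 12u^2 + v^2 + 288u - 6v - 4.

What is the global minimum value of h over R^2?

-429

h(u,v) separates as P(u) + Q(v) − 4, so its minimum is min P + min Q − 4.
P'(u) = 12(u - 4)(u - 3)(u + 2) vanishes at u ∈ {-2, 3, 4}; Q'(v) = 2v - 6 vanishes at v ∈ {3}.
Local minima of P (where P''>0): P(-2)=-416, P(4)=448. Local minima of Q: Q(3)=-9.
So the global minimum of h is P(-2) + Q(3) − 4 = -416 − 9 − 4 = -429, attained at (-2, 3).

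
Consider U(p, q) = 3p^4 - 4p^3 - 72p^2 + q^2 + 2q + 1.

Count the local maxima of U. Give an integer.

U separates as a function of p plus a function of q, so ∇U=0 decouples.
∂U/∂p = 12p(p - 4)(p + 3) = 0 at p ∈ {-3, 0, 4}; ∂U/∂q = 2(q + 1) = 0 at q ∈ {-1}.
The Hessian is diagonal: diag(U_pp, U_qq). Second derivatives: U_pp(-3)=252, U_pp(0)=-144, U_pp(4)=336; U_qq(-1)=2.
Local maxima occur where both diagonal entries negative: none. Count: 0.

0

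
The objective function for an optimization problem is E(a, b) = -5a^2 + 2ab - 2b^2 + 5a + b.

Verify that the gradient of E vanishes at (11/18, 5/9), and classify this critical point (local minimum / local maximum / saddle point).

local maximum

∇E = (-10a + 2b + 5, 2a - 4b + 1); substituting (11/18, 5/9) gives ∇E = (0, 0), so (11/18, 5/9) is indeed a critical point.
The Hessian of E is constant: H = [[-10, 2], [2, -4]].
det(H) = (-10)·(-4) − 2² = 36.
det(H) > 0 and tr(H) = -14 < 0, so H is negative definite and the point is a local maximum.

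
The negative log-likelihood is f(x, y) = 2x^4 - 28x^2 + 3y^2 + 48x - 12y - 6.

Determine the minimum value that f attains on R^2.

-252

f(x,y) separates as P(x) + Q(y) − 6, so its minimum is min P + min Q − 6.
P'(x) = 8(x - 2)(x - 1)(x + 3) vanishes at x ∈ {-3, 1, 2}; Q'(y) = 6y - 12 vanishes at y ∈ {2}.
Local minima of P (where P''>0): P(-3)=-234, P(2)=16. Local minima of Q: Q(2)=-12.
So the global minimum of f is P(-3) + Q(2) − 6 = -234 − 12 − 6 = -252, attained at (-3, 2).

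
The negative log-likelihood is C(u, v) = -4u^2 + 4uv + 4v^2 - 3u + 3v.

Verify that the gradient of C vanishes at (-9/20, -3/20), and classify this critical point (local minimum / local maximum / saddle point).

∇C = (-8u + 4v - 3, 4u + 8v + 3); substituting (-9/20, -3/20) gives ∇C = (0, 0), so (-9/20, -3/20) is indeed a critical point.
The Hessian of C is constant: H = [[-8, 4], [4, 8]].
det(H) = (-8)·8 − 4² = -80.
Since det(H) < 0, H is indefinite and the critical point is a saddle point.

saddle point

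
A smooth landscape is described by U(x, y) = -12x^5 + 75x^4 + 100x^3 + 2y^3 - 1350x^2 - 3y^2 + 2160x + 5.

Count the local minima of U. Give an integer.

U separates as a function of x plus a function of y, so ∇U=0 decouples.
∂U/∂x = -60(x - 4)(x - 3)(x - 1)(x + 3) = 0 at x ∈ {-3, 1, 3, 4}; ∂U/∂y = 6y(y - 1) = 0 at y ∈ {0, 1}.
The Hessian is diagonal: diag(U_xx, U_yy). Second derivatives: U_xx(-3)=10080, U_xx(1)=-1440, U_xx(3)=720, U_xx(4)=-1260; U_yy(0)=-6, U_yy(1)=6.
Local minima occur where both diagonal entries positive: (-3, 1), (3, 1). Count: 2.

2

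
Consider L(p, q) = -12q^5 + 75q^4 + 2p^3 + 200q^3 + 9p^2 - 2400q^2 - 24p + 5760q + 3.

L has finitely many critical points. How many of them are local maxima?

L separates as a function of p plus a function of q, so ∇L=0 decouples.
∂L/∂p = 6(p - 1)(p + 4) = 0 at p ∈ {-4, 1}; ∂L/∂q = -60(q - 4)(q - 3)(q - 2)(q + 4) = 0 at q ∈ {-4, 2, 3, 4}.
The Hessian is diagonal: diag(L_pp, L_qq). Second derivatives: L_pp(-4)=-30, L_pp(1)=30; L_qq(-4)=20160, L_qq(2)=-720, L_qq(3)=420, L_qq(4)=-960.
Local maxima occur where both diagonal entries negative: (-4, 2), (-4, 4). Count: 2.

2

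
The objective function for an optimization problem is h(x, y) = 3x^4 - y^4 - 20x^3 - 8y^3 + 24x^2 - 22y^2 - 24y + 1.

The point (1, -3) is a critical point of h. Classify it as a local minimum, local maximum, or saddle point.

local maximum

The mixed partial ∂²h/∂x∂y is 0, so the Hessian at any point is diag(h_xx, h_yy) = diag(12(3x^2 - 10x + 4), -4(3y^2 + 12y + 11)).
At (1, -3): H = diag(-36, -8).
Both eigenvalues are negative, so H is negative definite: a local maximum.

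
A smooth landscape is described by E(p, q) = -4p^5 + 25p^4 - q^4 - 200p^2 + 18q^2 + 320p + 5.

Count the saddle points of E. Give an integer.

E separates as a function of p plus a function of q, so ∇E=0 decouples.
∂E/∂p = -20(p - 4)(p - 2)(p - 1)(p + 2) = 0 at p ∈ {-2, 1, 2, 4}; ∂E/∂q = -4q(q - 3)(q + 3) = 0 at q ∈ {-3, 0, 3}.
The Hessian is diagonal: diag(E_pp, E_qq). Second derivatives: E_pp(-2)=1440, E_pp(1)=-180, E_pp(2)=160, E_pp(4)=-720; E_qq(-3)=-72, E_qq(0)=36, E_qq(3)=-72.
Saddle points occur where the two diagonal entries have opposite signs: (-2, -3), (-2, 3), (1, 0), (2, -3), (2, 3), (4, 0). Count: 6.

6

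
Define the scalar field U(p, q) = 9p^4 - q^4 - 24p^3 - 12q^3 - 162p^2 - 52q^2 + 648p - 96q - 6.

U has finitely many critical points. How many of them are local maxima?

2

U separates as a function of p plus a function of q, so ∇U=0 decouples.
∂U/∂p = 36(p - 3)(p - 2)(p + 3) = 0 at p ∈ {-3, 2, 3}; ∂U/∂q = -4(q + 2)(q + 3)(q + 4) = 0 at q ∈ {-4, -3, -2}.
The Hessian is diagonal: diag(U_pp, U_qq). Second derivatives: U_pp(-3)=1080, U_pp(2)=-180, U_pp(3)=216; U_qq(-4)=-8, U_qq(-3)=4, U_qq(-2)=-8.
Local maxima occur where both diagonal entries negative: (2, -4), (2, -2). Count: 2.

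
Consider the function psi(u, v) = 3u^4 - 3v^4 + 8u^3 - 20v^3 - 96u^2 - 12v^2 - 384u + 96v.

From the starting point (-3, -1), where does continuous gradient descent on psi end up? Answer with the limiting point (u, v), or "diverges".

(-4, -2)

psi is separable, so gradient descent decouples: u follows -∂psi/∂u, v follows -∂psi/∂v.
∂psi/∂u = 12(u - 4)(u + 2)(u + 4); at u=-3 this is 84, so u decreases.
∂psi/∂v = -12(v - 1)(v + 2)(v + 4); at v=-1 this is 72, so v decreases.
u converges to its nearest critical value -4 (a local min of the u-part); v converges to -2. The iterate converges to (-4, -2).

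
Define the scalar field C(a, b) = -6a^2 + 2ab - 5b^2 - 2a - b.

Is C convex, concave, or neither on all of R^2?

C is quadratic, so its Hessian is the constant matrix H = [[-12, 2], [2, -10]].
det(H) = 116, tr(H) = -22.
det(H) > 0 and tr(H) < 0, so H is negative definite everywhere: concave.

concave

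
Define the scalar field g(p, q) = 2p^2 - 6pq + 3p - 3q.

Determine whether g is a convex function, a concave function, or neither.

neither

g is quadratic, so its Hessian is the constant matrix H = [[4, -6], [-6, 0]].
det(H) = -36, tr(H) = 4.
det(H) < 0, so H is indefinite: neither convex nor concave.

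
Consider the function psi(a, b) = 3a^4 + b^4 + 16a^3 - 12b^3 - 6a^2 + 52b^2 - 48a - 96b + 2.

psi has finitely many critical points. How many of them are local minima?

4

psi separates as a function of a plus a function of b, so ∇psi=0 decouples.
∂psi/∂a = 12(a - 1)(a + 1)(a + 4) = 0 at a ∈ {-4, -1, 1}; ∂psi/∂b = 4(b - 4)(b - 3)(b - 2) = 0 at b ∈ {2, 3, 4}.
The Hessian is diagonal: diag(psi_aa, psi_bb). Second derivatives: psi_aa(-4)=180, psi_aa(-1)=-72, psi_aa(1)=120; psi_bb(2)=8, psi_bb(3)=-4, psi_bb(4)=8.
Local minima occur where both diagonal entries positive: (-4, 2), (-4, 4), (1, 2), (1, 4). Count: 4.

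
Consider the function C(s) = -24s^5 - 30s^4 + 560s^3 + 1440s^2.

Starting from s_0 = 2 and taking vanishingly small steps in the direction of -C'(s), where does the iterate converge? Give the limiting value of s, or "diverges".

C'(s) = -120s(s - 4)(s + 2)(s + 3), so C'(2) = 9600.
Gradient descent moves in the -C' direction, i.e. s is decreasing.
The nearest critical point in that direction is s = 0, where C'' = 2880 > 0 (a local minimum). The iterate converges there.

0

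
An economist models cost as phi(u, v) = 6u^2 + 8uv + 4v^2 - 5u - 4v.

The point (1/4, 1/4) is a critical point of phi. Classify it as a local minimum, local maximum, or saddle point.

The Hessian of phi is constant: H = [[12, 8], [8, 8]].
det(H) = 12·8 − 8² = 32.
det(H) > 0 and tr(H) = 20 > 0, so H is positive definite and the point is a local minimum.

local minimum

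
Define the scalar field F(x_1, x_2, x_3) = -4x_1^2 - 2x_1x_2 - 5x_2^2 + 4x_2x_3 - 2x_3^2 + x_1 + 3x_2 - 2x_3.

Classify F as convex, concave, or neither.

concave

F is quadratic, so its Hessian is the constant matrix H = [[-8, -2, 0], [-2, -10, 4], [0, 4, -4]].
Leading principal minors: -8, 76, -176.
Signs alternate −, +, − ⇒ H ≺ 0 ⇒ concave.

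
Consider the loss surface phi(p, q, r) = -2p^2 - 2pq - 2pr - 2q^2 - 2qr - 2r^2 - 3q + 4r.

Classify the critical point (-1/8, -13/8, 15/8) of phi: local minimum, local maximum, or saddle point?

The Hessian is constant: H = [[-4, -2, -2], [-2, -4, -2], [-2, -2, -4]].
Leading principal minors: Δ₁ = -4, Δ₂ = 12, Δ₃ = -32.
The minors alternate sign starting negative (−, +, −), so H is negative definite: a local maximum.

local maximum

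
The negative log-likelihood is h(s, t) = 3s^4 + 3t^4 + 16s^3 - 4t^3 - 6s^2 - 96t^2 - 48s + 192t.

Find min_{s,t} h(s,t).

h(s,t) separates as P(s) + Q(t), so its minimum is min P + min Q.
P'(s) = 12(s - 1)(s + 1)(s + 4) vanishes at s ∈ {-4, -1, 1}; Q'(t) = 12(t - 4)(t - 1)(t + 4) vanishes at t ∈ {-4, 1, 4}.
Local minima of P (where P''>0): P(-4)=-160, P(1)=-35. Local minima of Q: Q(-4)=-1280, Q(4)=-256.
So the global minimum of h is P(-4) + Q(-4) = -160 − 1280 = -1440, attained at (-4, -4).

-1440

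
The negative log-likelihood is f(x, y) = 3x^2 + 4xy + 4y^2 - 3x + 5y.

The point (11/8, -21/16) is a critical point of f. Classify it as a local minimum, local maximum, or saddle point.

local minimum

The Hessian of f is constant: H = [[6, 4], [4, 8]].
det(H) = 6·8 − 4² = 32.
det(H) > 0 and tr(H) = 14 > 0, so H is positive definite and the point is a local minimum.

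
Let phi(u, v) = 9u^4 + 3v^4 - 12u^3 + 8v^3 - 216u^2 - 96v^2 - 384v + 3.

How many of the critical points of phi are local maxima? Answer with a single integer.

1

phi separates as a function of u plus a function of v, so ∇phi=0 decouples.
∂phi/∂u = 36u(u - 4)(u + 3) = 0 at u ∈ {-3, 0, 4}; ∂phi/∂v = 12(v - 4)(v + 2)(v + 4) = 0 at v ∈ {-4, -2, 4}.
The Hessian is diagonal: diag(phi_uu, phi_vv). Second derivatives: phi_uu(-3)=756, phi_uu(0)=-432, phi_uu(4)=1008; phi_vv(-4)=192, phi_vv(-2)=-144, phi_vv(4)=576.
Local maxima occur where both diagonal entries negative: (0, -2). Count: 1.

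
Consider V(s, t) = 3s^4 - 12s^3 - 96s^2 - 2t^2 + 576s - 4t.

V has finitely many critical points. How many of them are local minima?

0

V separates as a function of s plus a function of t, so ∇V=0 decouples.
∂V/∂s = 12(s - 4)(s - 3)(s + 4) = 0 at s ∈ {-4, 3, 4}; ∂V/∂t = -4(t + 1) = 0 at t ∈ {-1}.
The Hessian is diagonal: diag(V_ss, V_tt). Second derivatives: V_ss(-4)=672, V_ss(3)=-84, V_ss(4)=96; V_tt(-1)=-4.
Local minima occur where both diagonal entries positive: none. Count: 0.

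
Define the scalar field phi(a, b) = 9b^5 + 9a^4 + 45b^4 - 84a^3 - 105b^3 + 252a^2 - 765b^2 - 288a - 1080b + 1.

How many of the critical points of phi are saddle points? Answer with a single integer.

6

phi separates as a function of a plus a function of b, so ∇phi=0 decouples.
∂phi/∂a = 36(a - 4)(a - 2)(a - 1) = 0 at a ∈ {1, 2, 4}; ∂phi/∂b = 45(b - 3)(b + 1)(b + 2)(b + 4) = 0 at b ∈ {-4, -2, -1, 3}.
The Hessian is diagonal: diag(phi_aa, phi_bb). Second derivatives: phi_aa(1)=108, phi_aa(2)=-72, phi_aa(4)=216; phi_bb(-4)=-1890, phi_bb(-2)=450, phi_bb(-1)=-540, phi_bb(3)=6300.
Saddle points occur where the two diagonal entries have opposite signs: (1, -4), (1, -1), (2, -2), (2, 3), (4, -4), (4, -1). Count: 6.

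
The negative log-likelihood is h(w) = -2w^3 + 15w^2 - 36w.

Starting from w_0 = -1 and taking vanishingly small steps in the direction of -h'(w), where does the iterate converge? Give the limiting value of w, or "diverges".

2

h'(w) = -6(w - 3)(w - 2), so h'(-1) = -72.
Gradient descent moves in the -h' direction, i.e. w is increasing.
The nearest critical point in that direction is w = 2, where h'' = 6 > 0 (a local minimum). The iterate converges there.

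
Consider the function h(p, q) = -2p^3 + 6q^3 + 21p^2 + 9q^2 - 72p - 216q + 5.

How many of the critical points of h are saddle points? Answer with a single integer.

2

h separates as a function of p plus a function of q, so ∇h=0 decouples.
∂h/∂p = -6(p - 4)(p - 3) = 0 at p ∈ {3, 4}; ∂h/∂q = 18(q - 3)(q + 4) = 0 at q ∈ {-4, 3}.
The Hessian is diagonal: diag(h_pp, h_qq). Second derivatives: h_pp(3)=6, h_pp(4)=-6; h_qq(-4)=-126, h_qq(3)=126.
Saddle points occur where the two diagonal entries have opposite signs: (3, -4), (4, 3). Count: 2.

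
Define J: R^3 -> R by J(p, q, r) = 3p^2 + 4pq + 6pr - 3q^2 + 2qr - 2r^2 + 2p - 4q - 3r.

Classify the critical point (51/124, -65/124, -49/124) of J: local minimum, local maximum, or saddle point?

The Hessian is constant: H = [[6, 4, 6], [4, -6, 2], [6, 2, -4]].
Leading principal minors: Δ₁ = 6, Δ₂ = -52, Δ₃ = 496.
The minors fit neither the all-positive nor the alternating-sign pattern, so H is indefinite: a saddle point.

saddle point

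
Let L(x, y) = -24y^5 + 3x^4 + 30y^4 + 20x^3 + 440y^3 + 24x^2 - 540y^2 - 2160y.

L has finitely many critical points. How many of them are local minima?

L separates as a function of x plus a function of y, so ∇L=0 decouples.
∂L/∂x = 12x(x + 1)(x + 4) = 0 at x ∈ {-4, -1, 0}; ∂L/∂y = -120(y - 3)(y - 2)(y + 1)(y + 3) = 0 at y ∈ {-3, -1, 2, 3}.
The Hessian is diagonal: diag(L_xx, L_yy). Second derivatives: L_xx(-4)=144, L_xx(-1)=-36, L_xx(0)=48; L_yy(-3)=7200, L_yy(-1)=-2880, L_yy(2)=1800, L_yy(3)=-2880.
Local minima occur where both diagonal entries positive: (-4, -3), (-4, 2), (0, -3), (0, 2). Count: 4.

4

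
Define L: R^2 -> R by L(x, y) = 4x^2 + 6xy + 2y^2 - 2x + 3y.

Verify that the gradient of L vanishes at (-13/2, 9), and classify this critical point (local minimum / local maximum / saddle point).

∇L = (8x + 6y - 2, 6x + 4y + 3); substituting (-13/2, 9) gives ∇L = (0, 0), so (-13/2, 9) is indeed a critical point.
The Hessian of L is constant: H = [[8, 6], [6, 4]].
det(H) = 8·4 − 6² = -4.
Since det(H) < 0, H is indefinite and the critical point is a saddle point.

saddle point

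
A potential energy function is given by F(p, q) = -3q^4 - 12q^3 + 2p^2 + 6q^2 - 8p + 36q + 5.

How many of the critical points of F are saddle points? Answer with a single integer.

2

F separates as a function of p plus a function of q, so ∇F=0 decouples.
∂F/∂p = 4(p - 2) = 0 at p ∈ {2}; ∂F/∂q = -12(q - 1)(q + 1)(q + 3) = 0 at q ∈ {-3, -1, 1}.
The Hessian is diagonal: diag(F_pp, F_qq). Second derivatives: F_pp(2)=4; F_qq(-3)=-96, F_qq(-1)=48, F_qq(1)=-96.
Saddle points occur where the two diagonal entries have opposite signs: (2, -3), (2, 1). Count: 2.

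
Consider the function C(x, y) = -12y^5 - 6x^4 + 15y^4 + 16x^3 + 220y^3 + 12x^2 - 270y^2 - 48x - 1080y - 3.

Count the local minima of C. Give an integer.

C separates as a function of x plus a function of y, so ∇C=0 decouples.
∂C/∂x = -24(x - 2)(x - 1)(x + 1) = 0 at x ∈ {-1, 1, 2}; ∂C/∂y = -60(y - 3)(y - 2)(y + 1)(y + 3) = 0 at y ∈ {-3, -1, 2, 3}.
The Hessian is diagonal: diag(C_xx, C_yy). Second derivatives: C_xx(-1)=-144, C_xx(1)=48, C_xx(2)=-72; C_yy(-3)=3600, C_yy(-1)=-1440, C_yy(2)=900, C_yy(3)=-1440.
Local minima occur where both diagonal entries positive: (1, -3), (1, 2). Count: 2.

2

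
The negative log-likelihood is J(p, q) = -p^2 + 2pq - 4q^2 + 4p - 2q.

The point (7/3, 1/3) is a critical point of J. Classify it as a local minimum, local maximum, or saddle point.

local maximum

The Hessian of J is constant: H = [[-2, 2], [2, -8]].
det(H) = (-2)·(-8) − 2² = 12.
det(H) > 0 and tr(H) = -10 < 0, so H is negative definite and the point is a local maximum.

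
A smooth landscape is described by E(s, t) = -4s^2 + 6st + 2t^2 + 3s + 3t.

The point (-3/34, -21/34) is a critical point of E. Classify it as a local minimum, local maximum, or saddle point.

saddle point

The Hessian of E is constant: H = [[-8, 6], [6, 4]].
det(H) = (-8)·4 − 6² = -68.
Since det(H) < 0, H is indefinite and the critical point is a saddle point.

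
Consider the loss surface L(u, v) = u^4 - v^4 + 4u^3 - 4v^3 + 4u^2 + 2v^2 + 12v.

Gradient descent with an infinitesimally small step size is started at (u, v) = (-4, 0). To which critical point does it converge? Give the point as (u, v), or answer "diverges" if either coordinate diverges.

(-2, -1)

L is separable, so gradient descent decouples: u follows -∂L/∂u, v follows -∂L/∂v.
∂L/∂u = 4u(u + 1)(u + 2); at u=-4 this is -96, so u increases.
∂L/∂v = -4(v - 1)(v + 1)(v + 3); at v=0 this is 12, so v decreases.
u converges to its nearest critical value -2 (a local min of the u-part); v converges to -1. The iterate converges to (-2, -1).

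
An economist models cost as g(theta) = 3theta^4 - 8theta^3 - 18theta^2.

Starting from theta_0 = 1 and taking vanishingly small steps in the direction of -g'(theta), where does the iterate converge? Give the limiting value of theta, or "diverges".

3

g'(theta) = 12theta(theta - 3)(theta + 1), so g'(1) = -48.
Gradient descent moves in the -g' direction, i.e. theta is increasing.
The nearest critical point in that direction is theta = 3, where g'' = 144 > 0 (a local minimum). The iterate converges there.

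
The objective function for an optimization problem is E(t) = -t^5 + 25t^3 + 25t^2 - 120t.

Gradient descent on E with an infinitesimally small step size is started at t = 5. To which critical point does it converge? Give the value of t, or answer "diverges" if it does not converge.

diverges

E'(t) = -5(t - 4)(t - 1)(t + 2)(t + 3), so E'(5) = -1120.
Gradient descent moves in the -E' direction, i.e. t is increasing.
There is no critical point above t=5, and E' keeps the same sign, so the iterate runs off to +∞.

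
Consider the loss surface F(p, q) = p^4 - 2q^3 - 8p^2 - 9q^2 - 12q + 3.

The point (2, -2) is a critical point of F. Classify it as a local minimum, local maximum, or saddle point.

The mixed partial ∂²F/∂p∂q is 0, so the Hessian at any point is diag(F_pp, F_qq) = diag(4(3p^2 - 4), -6(2q + 3)).
At (2, -2): H = diag(32, 6).
Both eigenvalues are positive, so H is positive definite: a local minimum.

local minimum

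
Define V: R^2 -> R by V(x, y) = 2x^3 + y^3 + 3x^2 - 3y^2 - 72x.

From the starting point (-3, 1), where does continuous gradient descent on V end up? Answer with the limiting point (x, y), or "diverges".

V is separable, so gradient descent decouples: x follows -∂V/∂x, y follows -∂V/∂y.
∂V/∂x = 6(x - 3)(x + 4); at x=-3 this is -36, so x increases.
∂V/∂y = 3y(y - 2); at y=1 this is -3, so y increases.
x converges to its nearest critical value 3 (a local min of the x-part); y converges to 2. The iterate converges to (3, 2).

(3, 2)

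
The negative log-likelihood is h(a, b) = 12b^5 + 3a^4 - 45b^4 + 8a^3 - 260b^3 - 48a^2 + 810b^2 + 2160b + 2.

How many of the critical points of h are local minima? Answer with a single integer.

h separates as a function of a plus a function of b, so ∇h=0 decouples.
∂h/∂a = 12a(a - 2)(a + 4) = 0 at a ∈ {-4, 0, 2}; ∂h/∂b = 60(b - 4)(b - 3)(b + 1)(b + 3) = 0 at b ∈ {-3, -1, 3, 4}.
The Hessian is diagonal: diag(h_aa, h_bb). Second derivatives: h_aa(-4)=288, h_aa(0)=-96, h_aa(2)=144; h_bb(-3)=-5040, h_bb(-1)=2400, h_bb(3)=-1440, h_bb(4)=2100.
Local minima occur where both diagonal entries positive: (-4, -1), (-4, 4), (2, -1), (2, 4). Count: 4.

4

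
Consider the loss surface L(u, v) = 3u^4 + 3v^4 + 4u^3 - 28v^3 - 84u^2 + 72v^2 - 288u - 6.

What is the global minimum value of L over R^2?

L(u,v) separates as P(u) + Q(v) − 6, so its minimum is min P + min Q − 6.
P'(u) = 12(u - 4)(u + 2)(u + 3) vanishes at u ∈ {-3, -2, 4}; Q'(v) = 12v(v - 4)(v - 3) vanishes at v ∈ {0, 3, 4}.
Local minima of P (where P''>0): P(-3)=243, P(4)=-1472. Local minima of Q: Q(0)=0, Q(4)=128.
So the global minimum of L is P(4) + Q(0) − 6 = -1472 + 0 − 6 = -1478, attained at (4, 0).

-1478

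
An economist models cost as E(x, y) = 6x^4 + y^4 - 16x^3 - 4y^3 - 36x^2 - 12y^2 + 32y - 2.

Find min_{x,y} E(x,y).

E(x,y) separates as P(x) + Q(y) − 2, so its minimum is min P + min Q − 2.
P'(x) = 24x(x - 3)(x + 1) vanishes at x ∈ {-1, 0, 3}; Q'(y) = 4(y - 4)(y - 1)(y + 2) vanishes at y ∈ {-2, 1, 4}.
Local minima of P (where P''>0): P(-1)=-14, P(3)=-270. Local minima of Q: Q(-2)=-64, Q(4)=-64.
So the global minimum of E is P(3) + Q(-2) − 2 = -270 − 64 − 2 = -336, attained at (3, -2).

-336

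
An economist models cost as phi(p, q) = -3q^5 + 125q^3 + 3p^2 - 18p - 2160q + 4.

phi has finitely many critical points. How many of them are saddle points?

2

phi separates as a function of p plus a function of q, so ∇phi=0 decouples.
∂phi/∂p = 6(p - 3) = 0 at p ∈ {3}; ∂phi/∂q = -15(q - 4)(q - 3)(q + 3)(q + 4) = 0 at q ∈ {-4, -3, 3, 4}.
The Hessian is diagonal: diag(phi_pp, phi_qq). Second derivatives: phi_pp(3)=6; phi_qq(-4)=840, phi_qq(-3)=-630, phi_qq(3)=630, phi_qq(4)=-840.
Saddle points occur where the two diagonal entries have opposite signs: (3, -3), (3, 4). Count: 2.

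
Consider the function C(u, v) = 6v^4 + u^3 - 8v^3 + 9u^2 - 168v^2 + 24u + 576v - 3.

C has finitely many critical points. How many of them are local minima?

C separates as a function of u plus a function of v, so ∇C=0 decouples.
∂C/∂u = 3(u + 2)(u + 4) = 0 at u ∈ {-4, -2}; ∂C/∂v = 24(v - 3)(v - 2)(v + 4) = 0 at v ∈ {-4, 2, 3}.
The Hessian is diagonal: diag(C_uu, C_vv). Second derivatives: C_uu(-4)=-6, C_uu(-2)=6; C_vv(-4)=1008, C_vv(2)=-144, C_vv(3)=168.
Local minima occur where both diagonal entries positive: (-2, -4), (-2, 3). Count: 2.

2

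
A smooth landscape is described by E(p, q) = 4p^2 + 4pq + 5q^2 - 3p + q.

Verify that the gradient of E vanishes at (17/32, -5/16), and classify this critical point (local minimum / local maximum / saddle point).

∇E = (8p + 4q - 3, 4p + 10q + 1); substituting (17/32, -5/16) gives ∇E = (0, 0), so (17/32, -5/16) is indeed a critical point.
The Hessian of E is constant: H = [[8, 4], [4, 10]].
det(H) = 8·10 − 4² = 64.
det(H) > 0 and tr(H) = 18 > 0, so H is positive definite and the point is a local minimum.

local minimum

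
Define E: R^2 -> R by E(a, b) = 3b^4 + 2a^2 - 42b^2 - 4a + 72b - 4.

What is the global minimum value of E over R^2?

-357

E(a,b) separates as P(a) + Q(b) − 4, so its minimum is min P + min Q − 4.
P'(a) = 4a - 4 vanishes at a ∈ {1}; Q'(b) = 12(b - 2)(b - 1)(b + 3) vanishes at b ∈ {-3, 1, 2}.
Local minima of P (where P''>0): P(1)=-2. Local minima of Q: Q(-3)=-351, Q(2)=24.
So the global minimum of E is P(1) + Q(-3) − 4 = -2 − 351 − 4 = -357, attained at (1, -3).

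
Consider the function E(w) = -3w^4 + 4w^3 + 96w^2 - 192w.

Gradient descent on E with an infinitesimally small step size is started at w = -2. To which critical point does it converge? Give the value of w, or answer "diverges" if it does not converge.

E'(w) = -12(w - 4)(w - 1)(w + 4), so E'(-2) = -432.
Gradient descent moves in the -E' direction, i.e. w is increasing.
The nearest critical point in that direction is w = 1, where E'' = 180 > 0 (a local minimum). The iterate converges there.

1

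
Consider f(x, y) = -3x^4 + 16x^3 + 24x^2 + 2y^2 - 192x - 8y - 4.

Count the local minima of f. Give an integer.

f separates as a function of x plus a function of y, so ∇f=0 decouples.
∂f/∂x = -12(x - 4)(x - 2)(x + 2) = 0 at x ∈ {-2, 2, 4}; ∂f/∂y = 4(y - 2) = 0 at y ∈ {2}.
The Hessian is diagonal: diag(f_xx, f_yy). Second derivatives: f_xx(-2)=-288, f_xx(2)=96, f_xx(4)=-144; f_yy(2)=4.
Local minima occur where both diagonal entries positive: (2, 2). Count: 1.

1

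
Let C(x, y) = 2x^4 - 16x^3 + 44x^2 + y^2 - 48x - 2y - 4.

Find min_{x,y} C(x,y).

C(x,y) separates as P(x) + Q(y) − 4, so its minimum is min P + min Q − 4.
P'(x) = 8(x - 3)(x - 2)(x - 1) vanishes at x ∈ {1, 2, 3}; Q'(y) = 2y - 2 vanishes at y ∈ {1}.
Local minima of P (where P''>0): P(1)=-18, P(3)=-18. Local minima of Q: Q(1)=-1.
So the global minimum of C is P(1) + Q(1) − 4 = -18 − 1 − 4 = -23, attained at (1, 1).

-23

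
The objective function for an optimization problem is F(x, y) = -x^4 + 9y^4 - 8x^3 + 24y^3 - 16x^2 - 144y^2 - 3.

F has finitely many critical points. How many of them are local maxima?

2

F separates as a function of x plus a function of y, so ∇F=0 decouples.
∂F/∂x = -4x(x + 2)(x + 4) = 0 at x ∈ {-4, -2, 0}; ∂F/∂y = 36y(y - 2)(y + 4) = 0 at y ∈ {-4, 0, 2}.
The Hessian is diagonal: diag(F_xx, F_yy). Second derivatives: F_xx(-4)=-32, F_xx(-2)=16, F_xx(0)=-32; F_yy(-4)=864, F_yy(0)=-288, F_yy(2)=432.
Local maxima occur where both diagonal entries negative: (-4, 0), (0, 0). Count: 2.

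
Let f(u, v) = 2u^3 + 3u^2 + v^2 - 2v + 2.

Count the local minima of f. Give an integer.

1

f separates as a function of u plus a function of v, so ∇f=0 decouples.
∂f/∂u = 6u(u + 1) = 0 at u ∈ {-1, 0}; ∂f/∂v = 2(v - 1) = 0 at v ∈ {1}.
The Hessian is diagonal: diag(f_uu, f_vv). Second derivatives: f_uu(-1)=-6, f_uu(0)=6; f_vv(1)=2.
Local minima occur where both diagonal entries positive: (0, 1). Count: 1.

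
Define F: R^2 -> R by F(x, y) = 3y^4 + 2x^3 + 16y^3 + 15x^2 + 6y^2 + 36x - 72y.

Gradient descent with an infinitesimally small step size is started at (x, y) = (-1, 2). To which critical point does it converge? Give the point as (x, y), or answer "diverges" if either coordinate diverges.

(-2, 1)

F is separable, so gradient descent decouples: x follows -∂F/∂x, y follows -∂F/∂y.
∂F/∂x = 6(x + 2)(x + 3); at x=-1 this is 12, so x decreases.
∂F/∂y = 12(y - 1)(y + 2)(y + 3); at y=2 this is 240, so y decreases.
x converges to its nearest critical value -2 (a local min of the x-part); y converges to 1. The iterate converges to (-2, 1).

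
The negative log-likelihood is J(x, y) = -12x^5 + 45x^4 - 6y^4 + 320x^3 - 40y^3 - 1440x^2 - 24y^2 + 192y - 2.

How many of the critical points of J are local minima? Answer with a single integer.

J separates as a function of x plus a function of y, so ∇J=0 decouples.
∂J/∂x = -60x(x - 4)(x - 3)(x + 4) = 0 at x ∈ {-4, 0, 3, 4}; ∂J/∂y = -24(y - 1)(y + 2)(y + 4) = 0 at y ∈ {-4, -2, 1}.
The Hessian is diagonal: diag(J_xx, J_yy). Second derivatives: J_xx(-4)=13440, J_xx(0)=-2880, J_xx(3)=1260, J_xx(4)=-1920; J_yy(-4)=-240, J_yy(-2)=144, J_yy(1)=-360.
Local minima occur where both diagonal entries positive: (-4, -2), (3, -2). Count: 2.

2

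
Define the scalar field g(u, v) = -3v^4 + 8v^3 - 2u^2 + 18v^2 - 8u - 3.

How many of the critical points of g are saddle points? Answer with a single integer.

g separates as a function of u plus a function of v, so ∇g=0 decouples.
∂g/∂u = -4(u + 2) = 0 at u ∈ {-2}; ∂g/∂v = -12v(v - 3)(v + 1) = 0 at v ∈ {-1, 0, 3}.
The Hessian is diagonal: diag(g_uu, g_vv). Second derivatives: g_uu(-2)=-4; g_vv(-1)=-48, g_vv(0)=36, g_vv(3)=-144.
Saddle points occur where the two diagonal entries have opposite signs: (-2, 0). Count: 1.

1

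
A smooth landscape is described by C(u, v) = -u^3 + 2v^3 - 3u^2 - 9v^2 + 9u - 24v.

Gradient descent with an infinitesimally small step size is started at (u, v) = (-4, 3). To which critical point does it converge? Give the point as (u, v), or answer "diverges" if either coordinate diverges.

C is separable, so gradient descent decouples: u follows -∂C/∂u, v follows -∂C/∂v.
∂C/∂u = -3(u - 1)(u + 3); at u=-4 this is -15, so u increases.
∂C/∂v = 6(v - 4)(v + 1); at v=3 this is -24, so v increases.
u converges to its nearest critical value -3 (a local min of the u-part); v converges to 4. The iterate converges to (-3, 4).

(-3, 4)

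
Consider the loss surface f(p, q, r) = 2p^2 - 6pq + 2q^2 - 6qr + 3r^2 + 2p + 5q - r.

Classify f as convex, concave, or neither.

neither

f is quadratic, so its Hessian is the constant matrix H = [[4, -6, 0], [-6, 4, -6], [0, -6, 6]].
Leading principal minors: 4, -20, -264.
Neither pattern holds ⇒ H is indefinite ⇒ neither convex nor concave.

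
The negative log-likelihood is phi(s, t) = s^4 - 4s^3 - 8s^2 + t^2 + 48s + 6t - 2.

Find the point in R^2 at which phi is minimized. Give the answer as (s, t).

phi(s,t) separates as P(s) + Q(t) − 2, so its minimum is min P + min Q − 2.
P'(s) = 4(s - 3)(s - 2)(s + 2) vanishes at s ∈ {-2, 2, 3}; Q'(t) = 2(t + 3) vanishes at t ∈ {-3}.
Local minima of P (where P''>0): P(-2)=-80, P(3)=45. Local minima of Q: Q(-3)=-9.
So the global minimum of phi is P(-2) + Q(-3) − 2 = -80 − 9 − 2 = -91, attained at (-2, -3).

(-2, -3)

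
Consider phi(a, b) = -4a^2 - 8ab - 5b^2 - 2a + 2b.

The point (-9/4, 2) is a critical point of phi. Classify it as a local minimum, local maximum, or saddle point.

local maximum

The Hessian of phi is constant: H = [[-8, -8], [-8, -10]].
det(H) = (-8)·(-10) − (-8)² = 16.
det(H) > 0 and tr(H) = -18 < 0, so H is negative definite and the point is a local maximum.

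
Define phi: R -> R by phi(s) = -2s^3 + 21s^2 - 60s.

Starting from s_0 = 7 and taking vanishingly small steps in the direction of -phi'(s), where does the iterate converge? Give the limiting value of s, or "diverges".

phi'(s) = -6(s - 5)(s - 2), so phi'(7) = -60.
Gradient descent moves in the -phi' direction, i.e. s is increasing.
There is no critical point above s=7, and phi' keeps the same sign, so the iterate runs off to +∞.

diverges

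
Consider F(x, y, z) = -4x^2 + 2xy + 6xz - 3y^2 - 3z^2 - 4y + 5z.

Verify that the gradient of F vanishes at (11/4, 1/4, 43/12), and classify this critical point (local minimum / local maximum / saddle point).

∇F = (-8x + 2y + 6z, 2x - 6y - 4, 6x - 6z + 5); substituting (11/4, 1/4, 43/12) gives ∇F = (0, 0, 0), so (11/4, 1/4, 43/12) is indeed a critical point.
The Hessian is constant: H = [[-8, 2, 6], [2, -6, 0], [6, 0, -6]].
Leading principal minors: Δ₁ = -8, Δ₂ = 44, Δ₃ = -48.
The minors alternate sign starting negative (−, +, −), so H is negative definite: a local maximum.

local maximum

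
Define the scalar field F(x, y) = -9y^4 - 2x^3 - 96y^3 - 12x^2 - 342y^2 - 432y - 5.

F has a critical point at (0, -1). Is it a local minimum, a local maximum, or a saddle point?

local maximum

The mixed partial ∂²F/∂x∂y is 0, so the Hessian at any point is diag(F_xx, F_yy) = diag(-12(x + 2), -36(3y^2 + 16y + 19)).
At (0, -1): H = diag(-24, -216).
Both eigenvalues are negative, so H is negative definite: a local maximum.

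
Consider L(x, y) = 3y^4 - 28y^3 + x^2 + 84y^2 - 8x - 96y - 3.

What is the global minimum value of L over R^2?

L(x,y) separates as P(x) + Q(y) − 3, so its minimum is min P + min Q − 3.
P'(x) = 2x - 8 vanishes at x ∈ {4}; Q'(y) = 12(y - 4)(y - 2)(y - 1) vanishes at y ∈ {1, 2, 4}.
Local minima of P (where P''>0): P(4)=-16. Local minima of Q: Q(1)=-37, Q(4)=-64.
So the global minimum of L is P(4) + Q(4) − 3 = -16 − 64 − 3 = -83, attained at (4, 4).

-83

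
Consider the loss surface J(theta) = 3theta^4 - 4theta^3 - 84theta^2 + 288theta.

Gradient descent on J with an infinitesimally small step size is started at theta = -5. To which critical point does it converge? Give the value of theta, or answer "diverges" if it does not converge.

-4

J'(theta) = 12(theta - 3)(theta - 2)(theta + 4), so J'(-5) = -672.
Gradient descent moves in the -J' direction, i.e. theta is increasing.
The nearest critical point in that direction is theta = -4, where J'' = 504 > 0 (a local minimum). The iterate converges there.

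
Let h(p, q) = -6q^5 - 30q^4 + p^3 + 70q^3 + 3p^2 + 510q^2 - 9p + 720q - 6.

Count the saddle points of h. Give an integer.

h separates as a function of p plus a function of q, so ∇h=0 decouples.
∂h/∂p = 3(p - 1)(p + 3) = 0 at p ∈ {-3, 1}; ∂h/∂q = -30(q - 3)(q + 1)(q + 2)(q + 4) = 0 at q ∈ {-4, -2, -1, 3}.
The Hessian is diagonal: diag(h_pp, h_qq). Second derivatives: h_pp(-3)=-12, h_pp(1)=12; h_qq(-4)=1260, h_qq(-2)=-300, h_qq(-1)=360, h_qq(3)=-4200.
Saddle points occur where the two diagonal entries have opposite signs: (-3, -4), (-3, -1), (1, -2), (1, 3). Count: 4.

4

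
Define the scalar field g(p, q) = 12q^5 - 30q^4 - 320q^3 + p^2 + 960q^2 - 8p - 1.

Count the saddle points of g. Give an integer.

g separates as a function of p plus a function of q, so ∇g=0 decouples.
∂g/∂p = 2(p - 4) = 0 at p ∈ {4}; ∂g/∂q = 60q(q - 4)(q - 2)(q + 4) = 0 at q ∈ {-4, 0, 2, 4}.
The Hessian is diagonal: diag(g_pp, g_qq). Second derivatives: g_pp(4)=2; g_qq(-4)=-11520, g_qq(0)=1920, g_qq(2)=-1440, g_qq(4)=3840.
Saddle points occur where the two diagonal entries have opposite signs: (4, -4), (4, 2). Count: 2.

2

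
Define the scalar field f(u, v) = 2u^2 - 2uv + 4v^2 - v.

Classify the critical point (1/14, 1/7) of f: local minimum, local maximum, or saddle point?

local minimum

The Hessian of f is constant: H = [[4, -2], [-2, 8]].
det(H) = 4·8 − (-2)² = 28.
det(H) > 0 and tr(H) = 12 > 0, so H is positive definite and the point is a local minimum.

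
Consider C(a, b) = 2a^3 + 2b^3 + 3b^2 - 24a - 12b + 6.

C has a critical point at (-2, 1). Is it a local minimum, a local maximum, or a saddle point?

saddle point

The mixed partial ∂²C/∂a∂b is 0, so the Hessian at any point is diag(C_aa, C_bb) = diag(12a, 6(2b + 1)).
At (-2, 1): H = diag(-24, 18).
The eigenvalues have opposite signs, so H is indefinite: a saddle point.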